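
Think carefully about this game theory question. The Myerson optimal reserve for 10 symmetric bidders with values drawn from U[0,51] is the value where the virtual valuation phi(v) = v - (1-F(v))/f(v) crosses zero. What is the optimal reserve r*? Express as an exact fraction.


Step 1: For U[0,51], F(v) = v/51 and f(v) = 1/51
Step 2: phi(v) = v - (1 - v/51)/(1/51) = v - (51 - v) = 2v - 51
Step 3: Set phi(r*) = 0: 2r* - 51 = 0
Step 4: r* = 51/2 (the number of bidders n = 10 does not enter)

51/2


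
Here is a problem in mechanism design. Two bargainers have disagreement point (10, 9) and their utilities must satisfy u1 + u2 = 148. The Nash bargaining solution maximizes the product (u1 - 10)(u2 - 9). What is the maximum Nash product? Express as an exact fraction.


Step 1: The Nash solution splits surplus symmetrically above the disagreement point
Step 2: u1 = (total + d1 - d2)/2 = (148 + 10 - 9)/2 = 149/2
Step 3: u2 = (total - d1 + d2)/2 = (148 - 10 + 9)/2 = 147/2
Step 4: Nash product = (149/2 - 10) * (147/2 - 9)
Step 5: = 129/2 * 129/2 = 16641/4

16641/4


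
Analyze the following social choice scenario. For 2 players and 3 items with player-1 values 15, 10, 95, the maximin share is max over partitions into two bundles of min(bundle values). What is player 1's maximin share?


Step 1: Item values = 15, 10, 95
Step 2: Enumerate all 2-bundle partitions and take the smaller bundle:
  Partition 1: {15} vs {10,95} -> bundles 15, 105; min = 15
  Partition 2: {10} vs {15,95} -> bundles 10, 110; min = 10
  Partition 3: {95} vs {15,10} -> bundles 95, 25; min = 25
Step 3: MMS = max(15, 10, 25) = 25

25


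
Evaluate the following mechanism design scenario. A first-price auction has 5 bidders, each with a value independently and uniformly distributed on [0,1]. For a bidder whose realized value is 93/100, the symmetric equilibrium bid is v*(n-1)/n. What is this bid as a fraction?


Step 1: The symmetric BNE bidding function is b(v) = v * (n-1) / n
Step 2: Substitute v = 93/100 and n = 5
Step 3: b = 93/100 * 4/5
Step 4: b = 93/125

93/125


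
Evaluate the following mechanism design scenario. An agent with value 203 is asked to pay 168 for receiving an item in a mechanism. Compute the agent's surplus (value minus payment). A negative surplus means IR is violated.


Step 1: Surplus = value - payment = 203 - 168 = 35
Step 2: IR is satisfied (surplus >= 0)

35


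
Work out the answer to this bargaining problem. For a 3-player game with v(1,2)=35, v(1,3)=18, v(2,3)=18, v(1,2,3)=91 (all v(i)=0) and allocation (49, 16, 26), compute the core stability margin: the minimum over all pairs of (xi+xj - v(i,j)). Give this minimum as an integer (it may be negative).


Step 1: Slack for coalition (1,2): x1+x2 - v12 = 65 - 35 = 30
Step 2: Slack for coalition (1,3): x1+x3 - v13 = 75 - 18 = 57
Step 3: Slack for coalition (2,3): x2+x3 - v23 = 42 - 18 = 24
Step 4: Minimum slack = min(30, 57, 24) = 24, attained by (2,3); no pair can gain by deviating, so the allocation is in the core

24


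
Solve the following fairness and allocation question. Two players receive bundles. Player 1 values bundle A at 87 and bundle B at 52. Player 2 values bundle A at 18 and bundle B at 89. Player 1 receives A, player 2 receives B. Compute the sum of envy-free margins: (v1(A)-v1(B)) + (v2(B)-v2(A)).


Step 1: Player 1's margin = v1(A) - v1(B) = 87 - 52 = 35
Step 2: Player 2's margin = v2(B) - v2(A) = 89 - 18 = 71
Step 3: Total margin = 35 + 71 = 106

106


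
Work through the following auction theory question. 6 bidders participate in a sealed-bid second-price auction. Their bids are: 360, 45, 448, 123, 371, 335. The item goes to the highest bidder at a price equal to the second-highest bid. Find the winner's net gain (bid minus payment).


Step 1: Sort bids in descending order: 448, 371, 360, 335, 123, 45
Step 2: The winning bid is the highest: 448
Step 3: The payment equals the second-highest bid: 371
Step 4: Surplus = winner's bid - payment = 448 - 371 = 77

77


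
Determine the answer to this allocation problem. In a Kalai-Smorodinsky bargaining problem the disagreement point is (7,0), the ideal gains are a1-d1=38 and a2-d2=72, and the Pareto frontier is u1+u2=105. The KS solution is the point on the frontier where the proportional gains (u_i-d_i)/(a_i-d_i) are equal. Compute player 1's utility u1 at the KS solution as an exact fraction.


Step 1: At the KS point, (u1-d1)/r1 = (u2-d2)/r2 = t and u1+u2 = 105
Step 2: u1 = d1 + r1*t and u2 = d2 + r2*t, so (d1 + r1*t) + (d2 + r2*t) = 105
Step 3: t = (105 - 7 - 0)/(38 + 72) = 98/110 = 49/55
Step 4: u1 = d1 + r1*t = 7 + 38 * 49/55 = 2247/55
Step 5: (Check: u2 = d2 + r2*t = 3528/55; u1+u2 = 2247/55 + 3528/55 = 105, on the frontier.)

2247/55


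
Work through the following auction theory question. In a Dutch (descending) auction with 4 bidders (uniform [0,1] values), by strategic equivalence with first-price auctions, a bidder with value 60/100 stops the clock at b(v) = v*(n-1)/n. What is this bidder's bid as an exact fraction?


Step 1: Dutch auctions are strategically equivalent to first-price auctions
Step 2: The equilibrium bid is b(v) = v*(n-1)/n
Step 3: b = 3/5 * 3/4
Step 4: b = 9/20

9/20


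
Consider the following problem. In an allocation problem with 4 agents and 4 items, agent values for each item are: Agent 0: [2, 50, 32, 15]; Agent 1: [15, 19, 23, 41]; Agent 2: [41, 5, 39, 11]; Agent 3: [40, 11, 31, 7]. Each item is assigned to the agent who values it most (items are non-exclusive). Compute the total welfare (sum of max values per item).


Step 1: For each item, find the maximum value among all agents.
Step 2: Item 0 -> Agent 2 (value 41)
Step 3: Item 1 -> Agent 0 (value 50)
Step 4: Item 2 -> Agent 2 (value 39)
Step 5: Item 3 -> Agent 1 (value 41)
Step 6: Total welfare = 41 + 50 + 39 + 41 = 171

171


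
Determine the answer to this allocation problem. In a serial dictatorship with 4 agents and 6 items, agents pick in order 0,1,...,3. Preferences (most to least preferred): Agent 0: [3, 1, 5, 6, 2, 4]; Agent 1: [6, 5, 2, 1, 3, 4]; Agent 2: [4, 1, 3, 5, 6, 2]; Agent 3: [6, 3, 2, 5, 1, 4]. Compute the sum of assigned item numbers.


Step 1: Agent 0 picks item 3
Step 2: Agent 1 picks item 6
Step 3: Agent 2 picks item 4
Step 4: Agent 3 picks item 2
Step 5: Sum = 3 + 6 + 4 + 2 = 15

15


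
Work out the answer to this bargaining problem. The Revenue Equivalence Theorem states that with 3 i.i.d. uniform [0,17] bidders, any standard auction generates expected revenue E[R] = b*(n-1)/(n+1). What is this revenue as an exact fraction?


Step 1: By Revenue Equivalence, expected revenue = b*(n-1)/(n+1)
Step 2: Substituting n = 3, b = 17
Step 3: Revenue = 17*(3-1)/(3+1) = 17*2/4
Step 4: Revenue = 34/4 = 17/2

17/2


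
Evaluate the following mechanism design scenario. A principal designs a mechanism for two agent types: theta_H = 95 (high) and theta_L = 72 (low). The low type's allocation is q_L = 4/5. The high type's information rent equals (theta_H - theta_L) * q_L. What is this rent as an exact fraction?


Step 1: theta_H - theta_L = 95 - 72 = 23
Step 2: Information rent = (theta_H - theta_L) * q_L
Step 3: = 23 * 4/5
Step 4: = 92/5

92/5


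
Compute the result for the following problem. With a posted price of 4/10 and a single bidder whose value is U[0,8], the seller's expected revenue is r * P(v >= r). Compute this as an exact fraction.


Step 1: Posted price r = 2/5, value support [0,8]
Step 2: P(v >= r) = (8 - 2/5)/8 = 19/20
Step 3: Expected revenue = r * P(v >= r) = 2/5 * 19/20
Step 4: Revenue = 19/50

19/50


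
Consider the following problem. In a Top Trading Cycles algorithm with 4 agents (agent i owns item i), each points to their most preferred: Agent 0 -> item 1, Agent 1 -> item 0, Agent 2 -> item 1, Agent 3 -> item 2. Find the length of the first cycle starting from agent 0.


Step 1: Trace the pointer graph from agent 0: 0 -> 1 -> 0
Step 2: A cycle is detected when we revisit agent 0
Step 3: The cycle is: 0 -> 1 -> 0
Step 4: Cycle length = 2

2


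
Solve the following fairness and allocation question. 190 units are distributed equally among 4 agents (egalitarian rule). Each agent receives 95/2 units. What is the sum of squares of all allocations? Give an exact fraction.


Step 1: Each agent's share = 190/4 = 95/2
Step 2: Square of each share = (95/2)^2 = 9025/4
Step 3: Sum of squares = 4 * 9025/4 = 9025

9025


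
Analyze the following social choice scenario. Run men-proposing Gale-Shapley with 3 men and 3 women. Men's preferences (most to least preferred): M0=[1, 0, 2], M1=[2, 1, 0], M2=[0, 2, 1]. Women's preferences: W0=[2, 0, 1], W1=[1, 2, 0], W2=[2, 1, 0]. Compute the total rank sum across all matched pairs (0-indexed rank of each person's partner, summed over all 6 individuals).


Step 1: Run Gale-Shapley (men propose, women hold best offer):
  M0 proposes to W1; she accepts
  M1 proposes to W2; she accepts
  M2 proposes to W0; she accepts
Step 2: Final matching: W0-M2, W1-M0, W2-M1
Step 3: 0-indexed ranks (man's rank of his match, then woman's): 0 + 0 + 0 + 2 + 0 + 1
Step 4: Total rank sum = 3

3


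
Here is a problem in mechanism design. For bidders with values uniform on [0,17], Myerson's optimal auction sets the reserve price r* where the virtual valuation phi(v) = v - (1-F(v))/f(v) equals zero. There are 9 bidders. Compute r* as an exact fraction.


Step 1: For U[0,17], F(v) = v/17 and f(v) = 1/17
Step 2: phi(v) = v - (1 - v/17)/(1/17) = v - (17 - v) = 2v - 17
Step 3: Set phi(r*) = 0: 2r* - 17 = 0
Step 4: r* = 17/2 (the number of bidders n = 9 does not enter)

17/2


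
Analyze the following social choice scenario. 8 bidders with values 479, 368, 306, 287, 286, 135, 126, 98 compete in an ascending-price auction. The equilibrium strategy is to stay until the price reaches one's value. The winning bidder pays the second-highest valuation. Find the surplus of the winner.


Step 1: Identify the highest value: 479
Step 2: Identify the second-highest value: 368
Step 3: The final price = second-highest value = 368
Step 4: Surplus = 479 - 368 = 111

111


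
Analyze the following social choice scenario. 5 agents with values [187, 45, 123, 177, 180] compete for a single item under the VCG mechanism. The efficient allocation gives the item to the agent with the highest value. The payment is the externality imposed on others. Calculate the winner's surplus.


Step 1: The winner is the agent with the highest value: agent 0 with value 187
Step 2: Values of other agents: [45, 123, 177, 180]
Step 3: VCG payment = max of others' values = 180
Step 4: Surplus = 187 - 180 = 7

7


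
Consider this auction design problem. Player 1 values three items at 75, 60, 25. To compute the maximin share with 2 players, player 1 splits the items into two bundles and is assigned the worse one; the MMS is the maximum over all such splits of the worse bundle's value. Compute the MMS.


Step 1: Item values = 75, 60, 25
Step 2: Enumerate all 2-bundle partitions and take the smaller bundle:
  Partition 1: {75} vs {60,25} -> bundles 75, 85; min = 75
  Partition 2: {60} vs {75,25} -> bundles 60, 100; min = 60
  Partition 3: {25} vs {75,60} -> bundles 25, 135; min = 25
Step 3: MMS = max(75, 60, 25) = 75

75


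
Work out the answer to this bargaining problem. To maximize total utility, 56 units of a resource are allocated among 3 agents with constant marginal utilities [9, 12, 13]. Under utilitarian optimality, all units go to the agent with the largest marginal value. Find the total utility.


Step 1: The marginal utilities are [9, 12, 13]
Step 2: The highest marginal utility is 13
Step 3: All 56 units go to that agent
Step 4: Total utility = 13 * 56 = 728

728


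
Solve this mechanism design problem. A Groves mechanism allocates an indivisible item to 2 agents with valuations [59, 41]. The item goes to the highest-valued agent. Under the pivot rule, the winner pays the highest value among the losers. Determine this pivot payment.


Step 1: The efficient winner is agent 0 with value 59
Step 2: Other agents' values: [41]
Step 3: Pivot payment = max(others) = 41
Step 4: The winner pays 41

41


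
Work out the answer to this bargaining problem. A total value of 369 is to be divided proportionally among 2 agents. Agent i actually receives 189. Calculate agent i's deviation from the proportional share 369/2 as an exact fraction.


Step 1: Proportional share = 369/2
Step 2: Agent's actual allocation = 189
Step 3: Excess = 189 - 369/2 = 9/2

9/2


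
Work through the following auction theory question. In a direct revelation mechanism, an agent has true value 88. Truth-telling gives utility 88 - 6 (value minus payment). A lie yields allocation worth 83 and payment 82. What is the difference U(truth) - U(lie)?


Step 1: U(truth) = value - payment = 88 - 6 = 82
Step 2: U(lie) = allocation - payment = 83 - 82 = 1
Step 3: IC gap = 82 - 1 = 81

81


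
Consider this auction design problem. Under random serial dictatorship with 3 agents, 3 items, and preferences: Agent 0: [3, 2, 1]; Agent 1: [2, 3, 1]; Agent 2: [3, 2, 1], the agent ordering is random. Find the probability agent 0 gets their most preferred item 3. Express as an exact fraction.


Step 1: Agent 0 wants item 3
Step 2: There are 6 possible orderings of agents
Step 3: In 3 orderings, agent 0 gets item 3
Step 4: Probability = 3/6 = 1/2

1/2


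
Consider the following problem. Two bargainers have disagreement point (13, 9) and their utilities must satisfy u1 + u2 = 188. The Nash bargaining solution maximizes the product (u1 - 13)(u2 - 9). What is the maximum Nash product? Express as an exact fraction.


Step 1: The Nash solution splits surplus symmetrically above the disagreement point
Step 2: u1 = (total + d1 - d2)/2 = (188 + 13 - 9)/2 = 96
Step 3: u2 = (total - d1 + d2)/2 = (188 - 13 + 9)/2 = 92
Step 4: Nash product = (96 - 13) * (92 - 9)
Step 5: = 83 * 83 = 6889

6889


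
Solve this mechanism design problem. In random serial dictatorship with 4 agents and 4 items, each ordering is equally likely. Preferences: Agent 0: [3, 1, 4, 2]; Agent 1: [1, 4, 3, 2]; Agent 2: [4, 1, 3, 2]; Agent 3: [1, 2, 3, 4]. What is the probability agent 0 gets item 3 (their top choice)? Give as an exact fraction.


Step 1: Agent 0 wants item 3
Step 2: There are 24 possible orderings of agents
Step 3: In 21 orderings, agent 0 gets item 3
Step 4: Probability = 21/24 = 7/8

7/8


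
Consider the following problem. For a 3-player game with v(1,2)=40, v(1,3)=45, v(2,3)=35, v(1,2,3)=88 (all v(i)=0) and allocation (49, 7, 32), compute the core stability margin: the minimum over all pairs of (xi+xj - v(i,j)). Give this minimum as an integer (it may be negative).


Step 1: Slack for coalition (1,2): x1+x2 - v12 = 56 - 40 = 16
Step 2: Slack for coalition (1,3): x1+x3 - v13 = 81 - 45 = 36
Step 3: Slack for coalition (2,3): x2+x3 - v23 = 39 - 35 = 4
Step 4: Minimum slack = min(16, 36, 4) = 4, attained by (2,3); no pair can gain by deviating, so the allocation is in the core

4


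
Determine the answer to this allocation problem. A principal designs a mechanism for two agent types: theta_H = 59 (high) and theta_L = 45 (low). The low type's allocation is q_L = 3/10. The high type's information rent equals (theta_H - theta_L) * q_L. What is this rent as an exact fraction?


Step 1: theta_H - theta_L = 59 - 45 = 14
Step 2: Information rent = (theta_H - theta_L) * q_L
Step 3: = 14 * 3/10
Step 4: = 21/5

21/5


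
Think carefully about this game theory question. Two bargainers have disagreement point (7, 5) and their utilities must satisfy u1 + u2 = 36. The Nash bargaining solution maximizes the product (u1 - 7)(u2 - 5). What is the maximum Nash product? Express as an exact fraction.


Step 1: The Nash solution splits surplus symmetrically above the disagreement point
Step 2: u1 = (total + d1 - d2)/2 = (36 + 7 - 5)/2 = 19
Step 3: u2 = (total - d1 + d2)/2 = (36 - 7 + 5)/2 = 17
Step 4: Nash product = (19 - 7) * (17 - 5)
Step 5: = 12 * 12 = 144

144


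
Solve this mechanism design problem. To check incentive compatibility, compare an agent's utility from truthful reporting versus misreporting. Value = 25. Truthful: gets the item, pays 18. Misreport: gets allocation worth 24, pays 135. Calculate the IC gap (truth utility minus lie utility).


Step 1: U(truth) = value - payment = 25 - 18 = 7
Step 2: U(lie) = allocation - payment = 24 - 135 = -111
Step 3: IC gap = 7 - (-111) = 118

118


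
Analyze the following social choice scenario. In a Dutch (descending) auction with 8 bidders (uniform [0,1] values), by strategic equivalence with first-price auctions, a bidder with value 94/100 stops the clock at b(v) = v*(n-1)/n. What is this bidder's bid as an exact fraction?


Step 1: Dutch auctions are strategically equivalent to first-price auctions
Step 2: The equilibrium bid is b(v) = v*(n-1)/n
Step 3: b = 47/50 * 7/8
Step 4: b = 329/400

329/400


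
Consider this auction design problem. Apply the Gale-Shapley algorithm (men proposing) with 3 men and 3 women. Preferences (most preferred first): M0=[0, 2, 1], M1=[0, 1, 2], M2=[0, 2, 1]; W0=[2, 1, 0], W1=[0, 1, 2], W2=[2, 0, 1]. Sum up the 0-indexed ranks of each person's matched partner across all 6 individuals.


Step 1: Run Gale-Shapley (men propose, women hold best offer):
  M0 proposes to W0; she accepts
  M1 proposes to W0; she switches from M0
  M2 proposes to W0; she switches from M1
  M0 proposes to W2; she accepts
  M1 proposes to W1; she accepts
Step 2: Final matching: W0-M2, W1-M1, W2-M0
Step 3: 0-indexed ranks (man's rank of his match, then woman's): 0 + 0 + 1 + 1 + 1 + 1
Step 4: Total rank sum = 4

4


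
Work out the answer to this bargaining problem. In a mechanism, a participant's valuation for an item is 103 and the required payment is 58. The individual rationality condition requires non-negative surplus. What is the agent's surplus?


Step 1: Surplus = value - payment = 103 - 58 = 45
Step 2: IR is satisfied (surplus >= 0)

45


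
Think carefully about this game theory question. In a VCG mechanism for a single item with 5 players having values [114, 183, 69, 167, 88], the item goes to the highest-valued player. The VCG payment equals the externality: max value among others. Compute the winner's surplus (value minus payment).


Step 1: The winner is the agent with the highest value: agent 1 with value 183
Step 2: Values of other agents: [114, 69, 167, 88]
Step 3: VCG payment = max of others' values = 167
Step 4: Surplus = 183 - 167 = 16

16


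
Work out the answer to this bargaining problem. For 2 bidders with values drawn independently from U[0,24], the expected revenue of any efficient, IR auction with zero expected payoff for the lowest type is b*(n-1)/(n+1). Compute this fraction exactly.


Step 1: By Revenue Equivalence, expected revenue = b*(n-1)/(n+1)
Step 2: Substituting n = 2, b = 24
Step 3: Revenue = 24*(2-1)/(2+1) = 24*1/3
Step 4: Revenue = 24/3 = 8

8


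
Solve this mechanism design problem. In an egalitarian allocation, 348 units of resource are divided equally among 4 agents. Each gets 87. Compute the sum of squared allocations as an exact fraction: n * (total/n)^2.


Step 1: Each agent's share = 348/4 = 87
Step 2: Square of each share = (87)^2 = 7569
Step 3: Sum of squares = 4 * 7569 = 30276

30276


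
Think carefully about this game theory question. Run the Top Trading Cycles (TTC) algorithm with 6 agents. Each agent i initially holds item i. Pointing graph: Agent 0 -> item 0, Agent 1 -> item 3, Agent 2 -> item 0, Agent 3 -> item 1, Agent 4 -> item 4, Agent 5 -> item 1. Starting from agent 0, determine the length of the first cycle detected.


Step 1: Trace the pointer graph from agent 0: 0 -> 0
Step 2: A cycle is detected when we revisit agent 0
Step 3: The cycle is: 0 -> 0
Step 4: Cycle length = 1

1


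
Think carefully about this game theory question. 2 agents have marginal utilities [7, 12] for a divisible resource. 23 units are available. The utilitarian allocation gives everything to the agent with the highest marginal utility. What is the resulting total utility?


Step 1: The marginal utilities are [7, 12]
Step 2: The highest marginal utility is 12
Step 3: All 23 units go to that agent
Step 4: Total utility = 12 * 23 = 276

276


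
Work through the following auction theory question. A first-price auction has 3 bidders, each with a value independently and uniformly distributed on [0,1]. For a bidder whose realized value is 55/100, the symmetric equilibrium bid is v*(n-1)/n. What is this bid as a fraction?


Step 1: The symmetric BNE bidding function is b(v) = v * (n-1) / n
Step 2: Substitute v = 11/20 and n = 3
Step 3: b = 11/20 * 2/3
Step 4: b = 11/30

11/30


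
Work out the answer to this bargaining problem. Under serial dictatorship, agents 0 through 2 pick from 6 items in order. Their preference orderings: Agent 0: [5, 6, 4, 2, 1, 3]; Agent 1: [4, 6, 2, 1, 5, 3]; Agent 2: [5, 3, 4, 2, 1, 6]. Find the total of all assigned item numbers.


Step 1: Agent 0 picks item 5
Step 2: Agent 1 picks item 4
Step 3: Agent 2 picks item 3
Step 4: Sum = 5 + 4 + 3 = 12

12


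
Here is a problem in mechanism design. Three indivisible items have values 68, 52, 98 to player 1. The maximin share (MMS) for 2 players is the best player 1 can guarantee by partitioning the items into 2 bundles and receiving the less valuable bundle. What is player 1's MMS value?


Step 1: Item values = 68, 52, 98
Step 2: Enumerate all 2-bundle partitions and take the smaller bundle:
  Partition 1: {68} vs {52,98} -> bundles 68, 150; min = 68
  Partition 2: {52} vs {68,98} -> bundles 52, 166; min = 52
  Partition 3: {98} vs {68,52} -> bundles 98, 120; min = 98
Step 3: MMS = max(68, 52, 98) = 98

98


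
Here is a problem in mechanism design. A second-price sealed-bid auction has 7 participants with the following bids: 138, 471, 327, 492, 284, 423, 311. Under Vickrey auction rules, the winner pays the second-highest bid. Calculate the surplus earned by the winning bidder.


Step 1: Sort bids in descending order: 492, 471, 423, 327, 311, 284, 138
Step 2: The winning bid is the highest: 492
Step 3: The payment equals the second-highest bid: 471
Step 4: Surplus = winner's bid - payment = 492 - 471 = 21

21


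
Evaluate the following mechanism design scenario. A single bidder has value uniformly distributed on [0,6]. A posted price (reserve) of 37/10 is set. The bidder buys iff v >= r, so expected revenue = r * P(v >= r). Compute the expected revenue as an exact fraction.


Step 1: Posted price r = 37/10, value support [0,6]
Step 2: P(v >= r) = (6 - 37/10)/6 = 23/60
Step 3: Expected revenue = r * P(v >= r) = 37/10 * 23/60
Step 4: Revenue = 851/600

851/600


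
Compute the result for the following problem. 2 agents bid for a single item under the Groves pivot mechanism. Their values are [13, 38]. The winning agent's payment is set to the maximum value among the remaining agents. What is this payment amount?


Step 1: The efficient winner is agent 1 with value 38
Step 2: Other agents' values: [13]
Step 3: Pivot payment = max(others) = 13
Step 4: The winner pays 13

13


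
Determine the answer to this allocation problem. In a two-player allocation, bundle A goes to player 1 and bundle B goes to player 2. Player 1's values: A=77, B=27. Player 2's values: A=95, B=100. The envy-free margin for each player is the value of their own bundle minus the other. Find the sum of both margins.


Step 1: Player 1's margin = v1(A) - v1(B) = 77 - 27 = 50
Step 2: Player 2's margin = v2(B) - v2(A) = 100 - 95 = 5
Step 3: Total margin = 50 + 5 = 55

55


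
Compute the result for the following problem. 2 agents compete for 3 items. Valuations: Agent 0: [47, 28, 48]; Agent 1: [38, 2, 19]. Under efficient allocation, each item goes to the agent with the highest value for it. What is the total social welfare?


Step 1: For each item, find the maximum value among all agents.
Step 2: Item 0 -> Agent 0 (value 47)
Step 3: Item 1 -> Agent 0 (value 28)
Step 4: Item 2 -> Agent 0 (value 48)
Step 5: Total welfare = 47 + 28 + 48 = 123

123


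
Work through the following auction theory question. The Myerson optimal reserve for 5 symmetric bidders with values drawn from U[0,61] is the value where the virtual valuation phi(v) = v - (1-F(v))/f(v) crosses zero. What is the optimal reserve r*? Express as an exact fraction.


Step 1: For U[0,61], F(v) = v/61 and f(v) = 1/61
Step 2: phi(v) = v - (1 - v/61)/(1/61) = v - (61 - v) = 2v - 61
Step 3: Set phi(r*) = 0: 2r* - 61 = 0
Step 4: r* = 61/2 (the number of bidders n = 5 does not enter)

61/2


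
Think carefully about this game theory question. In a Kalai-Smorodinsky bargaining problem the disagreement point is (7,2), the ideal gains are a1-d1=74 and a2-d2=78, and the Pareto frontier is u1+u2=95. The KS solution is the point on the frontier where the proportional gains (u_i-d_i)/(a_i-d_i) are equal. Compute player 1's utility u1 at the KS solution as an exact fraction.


Step 1: At the KS point, (u1-d1)/r1 = (u2-d2)/r2 = t and u1+u2 = 95
Step 2: u1 = d1 + r1*t and u2 = d2 + r2*t, so (d1 + r1*t) + (d2 + r2*t) = 95
Step 3: t = (95 - 7 - 2)/(74 + 78) = 86/152 = 43/76
Step 4: u1 = d1 + r1*t = 7 + 74 * 43/76 = 1857/38
Step 5: (Check: u2 = d2 + r2*t = 1753/38; u1+u2 = 1857/38 + 1753/38 = 95, on the frontier.)

1857/38


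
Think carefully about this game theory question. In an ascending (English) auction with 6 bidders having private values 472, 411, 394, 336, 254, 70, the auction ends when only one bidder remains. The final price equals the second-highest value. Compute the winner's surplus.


Step 1: Identify the highest value: 472
Step 2: Identify the second-highest value: 411
Step 3: The final price = second-highest value = 411
Step 4: Surplus = 472 - 411 = 61

61


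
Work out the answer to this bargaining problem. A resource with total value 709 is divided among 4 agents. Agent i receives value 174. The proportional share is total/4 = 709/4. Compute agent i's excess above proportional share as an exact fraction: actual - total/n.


Step 1: Proportional share = 709/4
Step 2: Agent's actual allocation = 174
Step 3: Excess = 174 - 709/4 = -13/4

-13/4


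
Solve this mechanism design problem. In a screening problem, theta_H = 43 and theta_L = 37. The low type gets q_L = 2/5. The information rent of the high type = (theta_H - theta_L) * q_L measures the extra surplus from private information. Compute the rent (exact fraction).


Step 1: theta_H - theta_L = 43 - 37 = 6
Step 2: Information rent = (theta_H - theta_L) * q_L
Step 3: = 6 * 2/5
Step 4: = 12/5

12/5


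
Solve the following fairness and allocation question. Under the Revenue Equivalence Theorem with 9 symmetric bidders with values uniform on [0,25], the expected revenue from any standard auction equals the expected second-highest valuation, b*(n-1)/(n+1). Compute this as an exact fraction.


Step 1: By Revenue Equivalence, expected revenue = b*(n-1)/(n+1)
Step 2: Substituting n = 9, b = 25
Step 3: Revenue = 25*(9-1)/(9+1) = 25*8/10
Step 4: Revenue = 200/10 = 20

20


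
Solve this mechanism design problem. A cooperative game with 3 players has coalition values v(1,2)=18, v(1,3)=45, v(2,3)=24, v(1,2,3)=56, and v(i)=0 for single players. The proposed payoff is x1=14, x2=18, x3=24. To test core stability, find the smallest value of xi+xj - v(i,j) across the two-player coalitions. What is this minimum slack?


Step 1: Slack for coalition (1,2): x1+x2 - v12 = 32 - 18 = 14
Step 2: Slack for coalition (1,3): x1+x3 - v13 = 38 - 45 = -7
Step 3: Slack for coalition (2,3): x2+x3 - v23 = 42 - 24 = 18
Step 4: Minimum slack = min(14, -7, 18) = -7, attained by (1,3); coalition (1,3) can block (slack < 0), so the allocation is not in the core

-7


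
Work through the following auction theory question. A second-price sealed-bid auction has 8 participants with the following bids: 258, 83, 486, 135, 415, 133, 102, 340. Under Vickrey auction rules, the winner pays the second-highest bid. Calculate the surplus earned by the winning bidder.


Step 1: Sort bids in descending order: 486, 415, 340, 258, 135, 133, 102, 83
Step 2: The winning bid is the highest: 486
Step 3: The payment equals the second-highest bid: 415
Step 4: Surplus = winner's bid - payment = 486 - 415 = 71

71


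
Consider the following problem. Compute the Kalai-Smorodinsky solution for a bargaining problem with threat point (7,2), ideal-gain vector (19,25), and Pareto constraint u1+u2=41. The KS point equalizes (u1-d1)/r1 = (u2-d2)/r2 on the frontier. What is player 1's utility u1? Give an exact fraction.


Step 1: At the KS point, (u1-d1)/r1 = (u2-d2)/r2 = t and u1+u2 = 41
Step 2: u1 = d1 + r1*t and u2 = d2 + r2*t, so (d1 + r1*t) + (d2 + r2*t) = 41
Step 3: t = (41 - 7 - 2)/(19 + 25) = 32/44 = 8/11
Step 4: u1 = d1 + r1*t = 7 + 19 * 8/11 = 229/11
Step 5: (Check: u2 = d2 + r2*t = 222/11; u1+u2 = 229/11 + 222/11 = 41, on the frontier.)

229/11


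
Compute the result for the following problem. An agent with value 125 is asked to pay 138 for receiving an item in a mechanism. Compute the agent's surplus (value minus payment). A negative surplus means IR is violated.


Step 1: Surplus = value - payment = 125 - 138 = -13
Step 2: IR is violated (surplus < 0)

-13


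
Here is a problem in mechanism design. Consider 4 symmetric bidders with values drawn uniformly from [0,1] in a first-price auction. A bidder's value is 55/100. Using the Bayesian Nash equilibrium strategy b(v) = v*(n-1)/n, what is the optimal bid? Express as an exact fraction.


Step 1: The symmetric BNE bidding function is b(v) = v * (n-1) / n
Step 2: Substitute v = 11/20 and n = 4
Step 3: b = 11/20 * 3/4
Step 4: b = 33/80

33/80


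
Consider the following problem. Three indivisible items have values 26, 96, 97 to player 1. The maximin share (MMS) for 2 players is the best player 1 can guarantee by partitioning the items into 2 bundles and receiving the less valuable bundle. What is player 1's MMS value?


Step 1: Item values = 26, 96, 97
Step 2: Enumerate all 2-bundle partitions and take the smaller bundle:
  Partition 1: {26} vs {96,97} -> bundles 26, 193; min = 26
  Partition 2: {96} vs {26,97} -> bundles 96, 123; min = 96
  Partition 3: {97} vs {26,96} -> bundles 97, 122; min = 97
Step 3: MMS = max(26, 96, 97) = 97

97


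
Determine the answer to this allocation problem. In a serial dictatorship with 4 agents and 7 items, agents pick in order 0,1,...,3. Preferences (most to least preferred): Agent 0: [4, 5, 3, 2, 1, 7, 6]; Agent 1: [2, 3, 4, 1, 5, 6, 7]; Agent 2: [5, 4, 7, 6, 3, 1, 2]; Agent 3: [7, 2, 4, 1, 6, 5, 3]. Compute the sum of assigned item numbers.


Step 1: Agent 0 picks item 4
Step 2: Agent 1 picks item 2
Step 3: Agent 2 picks item 5
Step 4: Agent 3 picks item 7
Step 5: Sum = 4 + 2 + 5 + 7 = 18

18


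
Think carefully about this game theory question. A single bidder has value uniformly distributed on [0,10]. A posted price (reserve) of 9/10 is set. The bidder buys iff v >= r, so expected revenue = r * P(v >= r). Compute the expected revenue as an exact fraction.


Step 1: Posted price r = 9/10, value support [0,10]
Step 2: P(v >= r) = (10 - 9/10)/10 = 91/100
Step 3: Expected revenue = r * P(v >= r) = 9/10 * 91/100
Step 4: Revenue = 819/1000

819/1000


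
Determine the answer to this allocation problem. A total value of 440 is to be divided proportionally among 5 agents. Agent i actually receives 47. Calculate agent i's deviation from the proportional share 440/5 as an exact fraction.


Step 1: Proportional share = 440/5 = 88
Step 2: Agent's actual allocation = 47
Step 3: Excess = 47 - 88 = -41

-41


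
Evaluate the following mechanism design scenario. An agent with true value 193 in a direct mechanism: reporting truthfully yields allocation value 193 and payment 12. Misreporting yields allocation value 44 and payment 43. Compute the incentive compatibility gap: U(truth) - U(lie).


Step 1: U(truth) = value - payment = 193 - 12 = 181
Step 2: U(lie) = allocation - payment = 44 - 43 = 1
Step 3: IC gap = 181 - 1 = 180

180


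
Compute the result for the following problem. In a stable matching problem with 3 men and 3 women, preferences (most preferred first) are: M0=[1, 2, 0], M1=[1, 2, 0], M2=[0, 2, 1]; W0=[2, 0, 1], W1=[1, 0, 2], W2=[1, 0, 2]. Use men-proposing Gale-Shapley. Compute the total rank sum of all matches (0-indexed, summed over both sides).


Step 1: Run Gale-Shapley (men propose, women hold best offer):
  M0 proposes to W1; she accepts
  M1 proposes to W1; she switches from M0
  M2 proposes to W0; she accepts
  M0 proposes to W2; she accepts
Step 2: Final matching: W0-M2, W1-M1, W2-M0
Step 3: 0-indexed ranks (man's rank of his match, then woman's): 0 + 0 + 0 + 0 + 1 + 1
Step 4: Total rank sum = 2

2


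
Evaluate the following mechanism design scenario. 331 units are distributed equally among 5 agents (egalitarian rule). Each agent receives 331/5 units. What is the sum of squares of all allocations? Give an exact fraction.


Step 1: Each agent's share = 331/5
Step 2: Square of each share = (331/5)^2 = 109561/25
Step 3: Sum of squares = 5 * 109561/25 = 109561/5

109561/5


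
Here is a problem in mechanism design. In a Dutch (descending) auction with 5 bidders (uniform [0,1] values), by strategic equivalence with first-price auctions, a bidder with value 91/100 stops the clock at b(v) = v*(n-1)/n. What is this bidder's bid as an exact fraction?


Step 1: Dutch auctions are strategically equivalent to first-price auctions
Step 2: The equilibrium bid is b(v) = v*(n-1)/n
Step 3: b = 91/100 * 4/5
Step 4: b = 91/125

91/125


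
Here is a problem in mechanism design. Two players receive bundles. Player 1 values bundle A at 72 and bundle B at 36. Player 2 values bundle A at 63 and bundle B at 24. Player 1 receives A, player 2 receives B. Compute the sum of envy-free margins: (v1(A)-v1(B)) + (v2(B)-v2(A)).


Step 1: Player 1's margin = v1(A) - v1(B) = 72 - 36 = 36
Step 2: Player 2's margin = v2(B) - v2(A) = 24 - 63 = -39
Step 3: Total margin = 36 + -39 = -3

-3


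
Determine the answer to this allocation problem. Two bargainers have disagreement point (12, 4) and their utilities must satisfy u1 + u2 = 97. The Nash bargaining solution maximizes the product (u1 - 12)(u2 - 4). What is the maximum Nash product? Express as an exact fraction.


Step 1: The Nash solution splits surplus symmetrically above the disagreement point
Step 2: u1 = (total + d1 - d2)/2 = (97 + 12 - 4)/2 = 105/2
Step 3: u2 = (total - d1 + d2)/2 = (97 - 12 + 4)/2 = 89/2
Step 4: Nash product = (105/2 - 12) * (89/2 - 4)
Step 5: = 81/2 * 81/2 = 6561/4

6561/4


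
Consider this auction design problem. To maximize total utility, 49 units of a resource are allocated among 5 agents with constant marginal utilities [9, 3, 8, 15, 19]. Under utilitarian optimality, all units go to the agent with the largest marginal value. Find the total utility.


Step 1: The marginal utilities are [9, 3, 8, 15, 19]
Step 2: The highest marginal utility is 19
Step 3: All 49 units go to that agent
Step 4: Total utility = 19 * 49 = 931

931


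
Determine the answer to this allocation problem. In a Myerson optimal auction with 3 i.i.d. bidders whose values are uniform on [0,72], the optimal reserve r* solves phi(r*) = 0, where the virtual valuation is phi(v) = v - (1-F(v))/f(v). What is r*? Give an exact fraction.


Step 1: For U[0,72], F(v) = v/72 and f(v) = 1/72
Step 2: phi(v) = v - (1 - v/72)/(1/72) = v - (72 - v) = 2v - 72
Step 3: Set phi(r*) = 0: 2r* - 72 = 0
Step 4: r* = 72/2 = 36 (the number of bidders n = 3 does not enter)

36


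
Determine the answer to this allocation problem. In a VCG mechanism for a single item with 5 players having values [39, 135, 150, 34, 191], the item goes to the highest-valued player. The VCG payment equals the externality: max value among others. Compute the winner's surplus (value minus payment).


Step 1: The winner is the agent with the highest value: agent 4 with value 191
Step 2: Values of other agents: [39, 135, 150, 34]
Step 3: VCG payment = max of others' values = 150
Step 4: Surplus = 191 - 150 = 41

41


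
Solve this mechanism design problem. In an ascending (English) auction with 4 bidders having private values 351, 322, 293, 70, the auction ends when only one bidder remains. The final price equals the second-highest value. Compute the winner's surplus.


Step 1: Identify the highest value: 351
Step 2: Identify the second-highest value: 322
Step 3: The final price = second-highest value = 322
Step 4: Surplus = 351 - 322 = 29

29


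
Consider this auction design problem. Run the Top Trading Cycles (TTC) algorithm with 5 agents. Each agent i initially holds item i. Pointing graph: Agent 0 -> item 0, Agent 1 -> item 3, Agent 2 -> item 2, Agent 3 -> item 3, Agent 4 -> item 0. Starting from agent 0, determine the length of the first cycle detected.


Step 1: Trace the pointer graph from agent 0: 0 -> 0
Step 2: A cycle is detected when we revisit agent 0
Step 3: The cycle is: 0 -> 0
Step 4: Cycle length = 1

1


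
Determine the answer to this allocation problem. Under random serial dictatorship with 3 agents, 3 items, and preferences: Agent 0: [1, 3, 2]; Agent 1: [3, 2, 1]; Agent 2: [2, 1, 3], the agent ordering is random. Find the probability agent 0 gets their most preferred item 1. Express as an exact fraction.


Step 1: Agent 0 wants item 1
Step 2: There are 6 possible orderings of agents
Step 3: In 6 orderings, agent 0 gets item 1
Step 4: Probability = 6/6 = 1

1


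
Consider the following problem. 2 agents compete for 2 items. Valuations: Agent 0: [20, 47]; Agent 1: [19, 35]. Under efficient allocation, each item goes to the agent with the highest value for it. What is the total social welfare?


Step 1: For each item, find the maximum value among all agents.
Step 2: Item 0 -> Agent 0 (value 20)
Step 3: Item 1 -> Agent 0 (value 47)
Step 4: Total welfare = 20 + 47 = 67

67


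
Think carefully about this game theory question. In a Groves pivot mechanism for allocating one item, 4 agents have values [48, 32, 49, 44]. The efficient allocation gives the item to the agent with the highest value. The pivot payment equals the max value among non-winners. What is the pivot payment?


Step 1: The efficient winner is agent 2 with value 49
Step 2: Other agents' values: [48, 32, 44]
Step 3: Pivot payment = max(others) = 48
Step 4: The winner pays 48

48


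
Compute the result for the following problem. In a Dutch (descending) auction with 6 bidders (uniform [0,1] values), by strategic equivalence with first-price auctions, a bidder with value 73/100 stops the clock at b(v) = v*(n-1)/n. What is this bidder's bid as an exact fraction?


Step 1: Dutch auctions are strategically equivalent to first-price auctions
Step 2: The equilibrium bid is b(v) = v*(n-1)/n
Step 3: b = 73/100 * 5/6
Step 4: b = 73/120

73/120


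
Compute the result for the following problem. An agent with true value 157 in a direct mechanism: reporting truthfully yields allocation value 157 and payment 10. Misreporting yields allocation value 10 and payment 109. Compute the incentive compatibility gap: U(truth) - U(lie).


Step 1: U(truth) = value - payment = 157 - 10 = 147
Step 2: U(lie) = allocation - payment = 10 - 109 = -99
Step 3: IC gap = 147 - (-99) = 246

246


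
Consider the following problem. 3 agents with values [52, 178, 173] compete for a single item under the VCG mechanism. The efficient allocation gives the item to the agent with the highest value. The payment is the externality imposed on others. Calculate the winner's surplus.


Step 1: The winner is the agent with the highest value: agent 1 with value 178
Step 2: Values of other agents: [52, 173]
Step 3: VCG payment = max of others' values = 173
Step 4: Surplus = 178 - 173 = 5

5


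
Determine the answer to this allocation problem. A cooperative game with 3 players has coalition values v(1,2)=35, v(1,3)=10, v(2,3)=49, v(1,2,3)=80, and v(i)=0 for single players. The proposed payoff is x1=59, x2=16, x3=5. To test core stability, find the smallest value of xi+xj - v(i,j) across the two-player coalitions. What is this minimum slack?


Step 1: Slack for coalition (1,2): x1+x2 - v12 = 75 - 35 = 40
Step 2: Slack for coalition (1,3): x1+x3 - v13 = 64 - 10 = 54
Step 3: Slack for coalition (2,3): x2+x3 - v23 = 21 - 49 = -28
Step 4: Minimum slack = min(40, 54, -28) = -28, attained by (2,3); coalition (2,3) can block (slack < 0), so the allocation is not in the core

-28
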